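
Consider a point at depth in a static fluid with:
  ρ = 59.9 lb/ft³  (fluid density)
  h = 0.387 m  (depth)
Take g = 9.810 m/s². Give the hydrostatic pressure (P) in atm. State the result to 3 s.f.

Directly: P = ρgh.
ρ = 59.9 lb/ft³ = 959.5 kg/m³; h = 0.387 m; g = 9.810 m/s².
P = 3643 Pa
3643 Pa × (1 atm / 1.013×10^5 Pa) = 0.03595 atm

0.0360 atm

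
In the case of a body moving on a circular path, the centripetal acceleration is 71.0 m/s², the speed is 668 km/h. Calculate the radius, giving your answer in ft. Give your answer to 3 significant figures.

1590 ft

Rearranging a = v²/r for r: r = v²/a.
a = 71.0 m/s²; v = 668 km/h = 185.6 m/s.
r = 484.9 m
484.9 m × (1 ft / 0.3048 m) = 1591 ft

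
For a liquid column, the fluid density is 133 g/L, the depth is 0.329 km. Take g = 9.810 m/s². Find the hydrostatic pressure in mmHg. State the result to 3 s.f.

3220 mmHg

Directly: P = ρgh.
ρ = 133 g/L = 133.0 kg/m³; h = 0.329 km = 329.0 m; g = 9.810 m/s².
P = 4.293×10^5 Pa
4.293×10^5 Pa × (1 mmHg / 133.3 Pa) = 3220 mmHg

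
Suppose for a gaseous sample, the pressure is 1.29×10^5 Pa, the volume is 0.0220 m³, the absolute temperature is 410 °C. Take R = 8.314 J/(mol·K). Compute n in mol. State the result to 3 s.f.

0.500 mol

Rearranging: n = PV/(RT).
P = 1.29×10^5 Pa; V = 0.0220 m³; T = 410 °C = 683.1 K; R = 8.314 J/(mol·K).
n = 0.4997 mol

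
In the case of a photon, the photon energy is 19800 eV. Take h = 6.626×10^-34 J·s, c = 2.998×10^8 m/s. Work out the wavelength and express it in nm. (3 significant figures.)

0.0626 nm

Rearranging: λ = hc/E.
E = 19800 eV = 3.172×10^-15 J; h = 6.626×10^-34 J·s; c = 2.998×10^8 m/s.
λ = 6.262×10^-11 m
6.262×10^-11 m × (1 nm / 1.000×10^-9 m) = 0.06262 nm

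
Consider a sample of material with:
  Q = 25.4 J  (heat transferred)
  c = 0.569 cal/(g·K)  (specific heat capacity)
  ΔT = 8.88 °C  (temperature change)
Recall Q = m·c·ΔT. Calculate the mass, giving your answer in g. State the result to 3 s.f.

Rearranging: m = Q/(c·ΔT).
Q = 25.4 J; c = 0.569 cal/(g·K) = 2381 J/(kg·K); ΔT = 8.88 °C = 8.880 K.
m = 0.001201 kg
0.001201 kg × (1 g / 0.001000 kg) = 1.201 g

1.20 g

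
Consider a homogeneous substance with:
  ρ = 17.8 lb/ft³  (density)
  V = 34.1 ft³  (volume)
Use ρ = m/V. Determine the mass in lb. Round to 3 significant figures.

Rearranging: m = ρV.
ρ = 17.8 lb/ft³ = 285.1 kg/m³; V = 34.1 ft³ = 0.9656 m³.
m = 275.3 kg
275.3 kg × (1 lb / 0.4536 kg) = 607.0 lb

607 lb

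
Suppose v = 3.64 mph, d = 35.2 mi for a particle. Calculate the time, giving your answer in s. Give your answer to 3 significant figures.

34800 s

Rearranging v = d/t for t: t = d/v.
v = 3.64 mph = 1.627 m/s; d = 35.2 mi = 56649 m.
t = 34813 s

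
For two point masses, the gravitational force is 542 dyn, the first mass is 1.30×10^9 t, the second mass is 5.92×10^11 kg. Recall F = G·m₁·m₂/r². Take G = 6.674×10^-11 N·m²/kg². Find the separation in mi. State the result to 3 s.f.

60500 mi

Solving F = G·m₁·m₂/r² for r: r = √(G·m₁m₂/F).
F = 542 dyn = 0.005420 N; m₁ = 1.30×10^9 t = 1.300×10^12 kg; m₂ = 5.92×10^11 kg; G = 6.674×10^-11 N·m²/kg².
r = 9.735×10^7 m
9.735×10^7 m × (1 mi / 1609 m) = 60489 mi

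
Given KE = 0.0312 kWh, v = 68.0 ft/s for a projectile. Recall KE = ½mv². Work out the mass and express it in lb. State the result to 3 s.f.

Solving KE = ½mv² for m: m = 2·KE/v².
KE = 0.0312 kWh = 1.123×10^5 J; v = 68.0 ft/s = 20.73 m/s.
m = 522.9 kg
522.9 kg × (1 lb / 0.4536 kg) = 1153 lb

1150 lb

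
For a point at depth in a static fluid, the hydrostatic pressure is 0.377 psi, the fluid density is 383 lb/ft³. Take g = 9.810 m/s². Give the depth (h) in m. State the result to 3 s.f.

Solving P = ρ·g·h for h: h = P/(ρ·g).
P = 0.377 psi = 2599 Pa; ρ = 383 lb/ft³ = 6135 kg/m³; g = 9.810 m/s².
h = 0.04319 m

0.0432 m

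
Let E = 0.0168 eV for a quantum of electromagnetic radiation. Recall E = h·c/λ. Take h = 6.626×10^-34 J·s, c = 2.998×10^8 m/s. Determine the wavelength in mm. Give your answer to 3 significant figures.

Rearranging: λ = hc/E.
E = 0.0168 eV = 2.692×10^-21 J; h = 6.626×10^-34 J·s; c = 2.998×10^8 m/s.
λ = 7.380×10^-5 m
7.380×10^-5 m × (1 mm / 0.001000 m) = 0.07380 mm

0.0738 mm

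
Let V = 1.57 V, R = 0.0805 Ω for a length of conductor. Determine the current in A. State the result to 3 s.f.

19.5 A

Solving V = I·R for I: I = V/R.
V = 1.57 V; R = 0.0805 Ω.
I = 19.50 A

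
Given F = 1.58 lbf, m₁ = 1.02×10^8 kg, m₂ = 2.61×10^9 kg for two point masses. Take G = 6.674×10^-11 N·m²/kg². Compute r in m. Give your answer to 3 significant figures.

From Newton's law of gravitation: r = √(G·m₁m₂/F).
F = 1.58 lbf = 7.028 N; m₁ = 1.02×10^8 kg; m₂ = 2.61×10^9 kg; G = 6.674×10^-11 N·m²/kg².
r = 1590 m

1590 m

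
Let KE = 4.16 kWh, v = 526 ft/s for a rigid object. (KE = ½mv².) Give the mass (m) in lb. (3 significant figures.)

2570 lb

Rearranging: m = 2·KE/v².
KE = 4.16 kWh = 1.498×10^7 J; v = 526 ft/s = 160.3 m/s.
m = 1165 kg
1165 kg × (1 lb / 0.4536 kg) = 2569 lb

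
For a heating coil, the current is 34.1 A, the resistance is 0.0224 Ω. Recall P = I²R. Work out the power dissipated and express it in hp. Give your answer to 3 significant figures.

P is given directly by: P = I²R.
I = 34.1 A; R = 0.0224 Ω.
P = 26.05 W  (the unit combination reduces to kg·m²/s³ = W)
26.05 W × (1 hp / 745.7 W) = 0.03493 hp

0.0349 hp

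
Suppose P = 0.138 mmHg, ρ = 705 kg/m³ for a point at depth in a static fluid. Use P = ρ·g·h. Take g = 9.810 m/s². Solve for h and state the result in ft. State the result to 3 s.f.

Rearranging: h = P/(ρ·g).
P = 0.138 mmHg = 18.40 Pa; ρ = 705 kg/m³; g = 9.810 m/s².
h = 0.002660 m
0.002660 m × (1 ft / 0.3048 m) = 0.008728 ft

0.00873 ft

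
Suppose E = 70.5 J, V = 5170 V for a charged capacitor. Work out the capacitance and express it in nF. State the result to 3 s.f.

5280 nF

Rearranging E = ½C·V² for C: C = 2E/V².
E = 70.5 J; V = 5170 V.
C = 5.275×10^-6 F
5.275×10^-6 F × (1 nF / 1.000×10^-9 F) = 5275 nF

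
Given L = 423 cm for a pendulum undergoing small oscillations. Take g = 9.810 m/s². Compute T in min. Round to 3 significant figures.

0.0688 min

T is given directly by: T = 2π√(L/g).
L = 423 cm = 4.230 m; g = 9.810 m/s².
T = 4.126 s
4.126 s × (1 min / 60.00 s) = 0.06876 min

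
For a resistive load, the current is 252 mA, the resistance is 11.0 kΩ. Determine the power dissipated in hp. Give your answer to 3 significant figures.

0.937 hp

Directly: P = I²R.
I = 252 mA = 0.2520 A; R = 11.0 kΩ = 11000 Ω.
P = 698.5 W  (the unit combination reduces to kg·m²/s³ = W)
698.5 W × (1 hp / 745.7 W) = 0.9368 hp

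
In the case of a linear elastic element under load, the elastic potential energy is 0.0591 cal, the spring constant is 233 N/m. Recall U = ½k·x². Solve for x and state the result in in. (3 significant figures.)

Rearranging U = ½k·x² for x: x = √(2U/k).
U = 0.0591 cal = 0.2473 J; k = 233 N/m.
x = 0.04607 m
0.04607 m × (1 in / 0.02540 m) = 1.814 in

1.81 in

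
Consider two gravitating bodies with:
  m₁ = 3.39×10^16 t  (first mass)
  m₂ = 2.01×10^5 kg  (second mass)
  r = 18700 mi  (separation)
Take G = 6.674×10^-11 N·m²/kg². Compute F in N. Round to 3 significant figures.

0.502 N

From Newton's law of gravitation: F = Gm₁m₂/r².
m₁ = 3.39×10^16 t = 3.390×10^19 kg; m₂ = 2.01×10^5 kg; r = 18700 mi = 3.009×10^7 m; G = 6.674×10^-11 N·m²/kg².
F = 0.5021 N  (the unit combination reduces to kg·m/s² = N)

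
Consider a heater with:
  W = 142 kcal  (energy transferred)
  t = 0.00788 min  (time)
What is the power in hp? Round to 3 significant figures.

1690 hp

Directly: P = W/t.
W = 142 kcal = 5.941×10^5 J; t = 0.00788 min = 0.4728 s.
P = 1.257×10^6 W  (the unit combination reduces to kg·m²/s³ = W)
1.257×10^6 W × (1 hp / 745.7 W) = 1685 hp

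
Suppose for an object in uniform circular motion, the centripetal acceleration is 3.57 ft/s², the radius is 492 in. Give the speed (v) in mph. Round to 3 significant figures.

Solving a = v²/r for v: v = √(a·r).
a = 3.57 ft/s² = 1.088 m/s²; r = 492 in = 12.50 m.
v = 3.688 m/s
3.688 m/s × (1 mph / 0.4470 m/s) = 8.249 mph

8.25 mph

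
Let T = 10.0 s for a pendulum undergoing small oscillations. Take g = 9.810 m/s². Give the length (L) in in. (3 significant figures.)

Solving T = 2π√(L/g) for L: L = g·(T/2π)².
T = 10.0 s; g = 9.810 m/s².
L = 24.85 m
24.85 m × (1 in / 0.02540 m) = 978.3 in

978 in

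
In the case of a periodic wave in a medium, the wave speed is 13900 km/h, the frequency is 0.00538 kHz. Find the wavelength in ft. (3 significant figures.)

Rearranging v = f·λ for λ: λ = v/f.
v = 13900 km/h = 3861 m/s; f = 0.00538 kHz = 5.380 Hz.
λ = 717.7 m
717.7 m × (1 ft / 0.3048 m) = 2355 ft

2350 ft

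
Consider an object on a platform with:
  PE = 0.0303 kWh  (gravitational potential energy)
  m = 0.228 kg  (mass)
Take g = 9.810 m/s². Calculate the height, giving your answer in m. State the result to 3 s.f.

48800 m

Solving PE = m·g·h for h: h = PE/(m·g).
PE = 0.0303 kWh = 1.091×10^5 J; m = 0.228 kg; g = 9.810 m/s².
h = 48769 m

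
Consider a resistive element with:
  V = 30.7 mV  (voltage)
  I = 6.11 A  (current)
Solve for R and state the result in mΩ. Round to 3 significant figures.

Rearranging V = I·R for R: R = V/I.
V = 30.7 mV = 0.03070 V; I = 6.11 A.
R = 0.005025 Ω
0.005025 Ω × (1 mΩ / 0.001000 Ω) = 5.025 mΩ

5.02 mΩ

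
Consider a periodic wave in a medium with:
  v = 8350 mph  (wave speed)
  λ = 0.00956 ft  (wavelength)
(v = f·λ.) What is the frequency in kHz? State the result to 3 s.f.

1280 kHz

Rearranging v = f·λ for f: f = v/λ.
v = 8350 mph = 3733 m/s; λ = 0.00956 ft = 0.002914 m.
f = 1.281×10^6 Hz
1.281×10^6 Hz × (1 kHz / 1000 Hz) = 1281 kHz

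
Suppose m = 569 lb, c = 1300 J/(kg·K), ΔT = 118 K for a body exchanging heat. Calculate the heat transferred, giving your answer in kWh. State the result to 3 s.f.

Q is given directly by: Q = mcΔT.
m = 569 lb = 258.1 kg; c = 1300 J/(kg·K); ΔT = 118 K.
Q = 3.959×10^7 J
3.959×10^7 J × (1 kWh / 3.600×10^6 J) = 11.00 kWh

11.0 kWh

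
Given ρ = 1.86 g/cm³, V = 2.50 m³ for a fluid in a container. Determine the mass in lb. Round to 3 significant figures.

Solving ρ = m/V for m: m = ρV.
ρ = 1.86 g/cm³ = 1860 kg/m³; V = 2.50 m³.
m = 4650 kg
4650 kg × (1 lb / 0.4536 kg) = 10251 lb

10300 lb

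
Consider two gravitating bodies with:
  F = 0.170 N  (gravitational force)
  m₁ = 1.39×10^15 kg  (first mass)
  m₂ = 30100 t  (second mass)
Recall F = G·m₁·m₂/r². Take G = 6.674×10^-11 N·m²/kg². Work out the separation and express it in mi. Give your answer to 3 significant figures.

Rearranging: r = √(G·m₁m₂/F).
F = 0.170 N; m₁ = 1.39×10^15 kg; m₂ = 30100 t = 3.010×10^7 kg; G = 6.674×10^-11 N·m²/kg².
r = 4.053×10^6 m
4.053×10^6 m × (1 mi / 1609 m) = 2518 mi

2520 mi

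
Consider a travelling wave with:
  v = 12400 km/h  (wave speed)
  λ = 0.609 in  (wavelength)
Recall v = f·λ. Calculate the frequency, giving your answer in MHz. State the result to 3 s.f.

Solving v = f·λ for f: f = v/λ.
v = 12400 km/h = 3444 m/s; λ = 0.609 in = 0.01547 m.
f = 2.227×10^5 Hz
2.227×10^5 Hz × (1 MHz / 1.000×10^6 Hz) = 0.2227 MHz

0.223 MHz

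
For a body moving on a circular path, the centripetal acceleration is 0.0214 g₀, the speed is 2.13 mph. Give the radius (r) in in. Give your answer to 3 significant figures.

170 in

Rearranging a = v²/r for r: r = v²/a.
a = 0.0214 g₀ = 0.2099 m/s²; v = 2.13 mph = 0.9522 m/s.
r = 4.320 m
4.320 m × (1 in / 0.02540 m) = 170.1 in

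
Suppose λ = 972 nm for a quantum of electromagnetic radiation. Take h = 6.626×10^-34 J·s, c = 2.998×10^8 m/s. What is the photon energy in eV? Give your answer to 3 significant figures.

1.28 eV

Directly: E = hc/λ.
λ = 972 nm = 9.720×10^-7 m; h = 6.626×10^-34 J·s; c = 2.998×10^8 m/s.
E = 2.044×10^-19 J
2.044×10^-19 J × (1 eV / 1.602×10^-19 J) = 1.276 eV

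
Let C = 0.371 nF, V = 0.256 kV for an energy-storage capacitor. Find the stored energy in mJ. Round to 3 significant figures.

0.0122 mJ

Directly: E = ½CV².
C = 0.371 nF = 3.710×10^-10 F; V = 0.256 kV = 256.0 V.
E = 1.216×10^-5 J
1.216×10^-5 J × (1 mJ / 0.001000 J) = 0.01216 mJ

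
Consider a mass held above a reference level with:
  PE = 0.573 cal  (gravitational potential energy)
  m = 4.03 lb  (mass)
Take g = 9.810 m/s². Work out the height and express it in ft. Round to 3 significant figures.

0.439 ft

Solving PE = m·g·h for h: h = PE/(m·g).
PE = 0.573 cal = 2.397 J; m = 4.03 lb = 1.828 kg; g = 9.810 m/s².
h = 0.1337 m
0.1337 m × (1 ft / 0.3048 m) = 0.4386 ft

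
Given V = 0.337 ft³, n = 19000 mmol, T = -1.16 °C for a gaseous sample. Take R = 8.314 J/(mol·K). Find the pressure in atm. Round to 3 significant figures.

P is given directly by: P = nRT/V.
V = 0.337 ft³ = 0.009543 m³; n = 19000 mmol = 19.00 mol; T = -1.16 °C = 272.0 K; R = 8.314 J/(mol·K).
P = 4.502×10^6 Pa
4.502×10^6 Pa × (1 atm / 1.013×10^5 Pa) = 44.43 atm

44.4 atm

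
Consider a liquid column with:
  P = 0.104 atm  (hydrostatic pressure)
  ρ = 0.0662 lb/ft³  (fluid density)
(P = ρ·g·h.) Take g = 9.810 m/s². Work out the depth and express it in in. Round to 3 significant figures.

39900 in

Solving P = ρ·g·h for h: h = P/(ρ·g).
P = 0.104 atm = 10538 Pa; ρ = 0.0662 lb/ft³ = 1.060 kg/m³; g = 9.810 m/s².
h = 1013 m
1013 m × (1 in / 0.02540 m) = 39881 in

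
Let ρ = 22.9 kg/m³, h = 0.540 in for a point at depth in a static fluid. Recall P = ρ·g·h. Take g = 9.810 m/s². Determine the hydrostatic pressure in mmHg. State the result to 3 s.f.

0.0231 mmHg

Directly: P = ρgh.
ρ = 22.9 kg/m³; h = 0.540 in = 0.01372 m; g = 9.810 m/s².
P = 3.081 Pa
3.081 Pa × (1 mmHg / 133.3 Pa) = 0.02311 mmHg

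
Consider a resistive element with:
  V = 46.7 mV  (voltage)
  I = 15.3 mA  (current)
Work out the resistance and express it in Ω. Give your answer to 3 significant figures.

3.05 Ω

From Ohm's law: R = V/I.
V = 46.7 mV = 0.04670 V; I = 15.3 mA = 0.01530 A.
R = 3.052 Ω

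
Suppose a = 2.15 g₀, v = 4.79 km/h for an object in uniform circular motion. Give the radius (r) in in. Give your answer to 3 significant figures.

Solving a = v²/r for r: r = v²/a.
a = 2.15 g₀ = 21.08 m/s²; v = 4.79 km/h = 1.331 m/s.
r = 0.08397 m
0.08397 m × (1 in / 0.02540 m) = 3.306 in

3.31 in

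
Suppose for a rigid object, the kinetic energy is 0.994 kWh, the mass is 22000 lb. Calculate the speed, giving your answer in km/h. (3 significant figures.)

96.4 km/h

Solving KE = ½mv² for v: v = √(2·KE/m).
KE = 0.994 kWh = 3.578×10^6 J; m = 22000 lb = 9979 kg.
v = 26.78 m/s
26.78 m/s × (1 km/h / 0.2778 m/s) = 96.41 km/h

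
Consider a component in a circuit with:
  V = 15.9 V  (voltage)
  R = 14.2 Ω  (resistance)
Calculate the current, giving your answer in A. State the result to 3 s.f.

1.12 A

Solving V = I·R for I: I = V/R.
V = 15.9 V; R = 14.2 Ω.
I = 1.120 A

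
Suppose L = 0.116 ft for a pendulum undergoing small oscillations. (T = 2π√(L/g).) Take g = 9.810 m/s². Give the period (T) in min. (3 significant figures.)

Directly: T = 2π√(L/g).
L = 0.116 ft = 0.03536 m; g = 9.810 m/s².
T = 0.3772 s
0.3772 s × (1 min / 60.00 s) = 0.006287 min

0.00629 min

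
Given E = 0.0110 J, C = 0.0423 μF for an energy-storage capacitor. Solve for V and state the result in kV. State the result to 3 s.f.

0.721 kV

Rearranging E = ½C·V² for V: V = √(2E/C).
E = 0.0110 J; C = 0.0423 μF = 4.230×10^-8 F.
V = 721.2 V
721.2 V × (1 kV / 1000 V) = 0.7212 kV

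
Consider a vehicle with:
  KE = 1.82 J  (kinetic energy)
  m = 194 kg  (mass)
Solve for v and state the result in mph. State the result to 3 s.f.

Rearranging: v = √(2·KE/m).
KE = 1.82 J; m = 194 kg.
v = 0.1370 m/s
0.1370 m/s × (1 mph / 0.4470 m/s) = 0.3064 mph

0.306 mph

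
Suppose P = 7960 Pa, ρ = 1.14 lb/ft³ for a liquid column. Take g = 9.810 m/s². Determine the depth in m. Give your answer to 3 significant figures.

44.4 m

Rearranging P = ρ·g·h for h: h = P/(ρ·g).
P = 7960 Pa; ρ = 1.14 lb/ft³ = 18.26 kg/m³; g = 9.810 m/s².
h = 44.43 m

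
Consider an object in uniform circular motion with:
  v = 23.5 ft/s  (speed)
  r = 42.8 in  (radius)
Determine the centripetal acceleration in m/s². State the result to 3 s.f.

Directly: a = v²/r.
v = 23.5 ft/s = 7.163 m/s; r = 42.8 in = 1.087 m.
a = 47.19 m/s²

47.2 m/s²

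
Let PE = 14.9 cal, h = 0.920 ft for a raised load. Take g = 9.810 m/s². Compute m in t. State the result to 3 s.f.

Rearranging PE = m·g·h for m: m = PE/(g·h).
PE = 14.9 cal = 62.34 J; h = 0.920 ft = 0.2804 m; g = 9.810 m/s².
m = 22.66 kg
22.66 kg × (1 t / 1000 kg) = 0.02266 t

0.0227 t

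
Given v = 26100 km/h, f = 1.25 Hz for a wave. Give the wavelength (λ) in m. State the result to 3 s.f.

5800 m

Rearranging v = f·λ for λ: λ = v/f.
v = 26100 km/h = 7250 m/s; f = 1.25 Hz.
λ = 5800 m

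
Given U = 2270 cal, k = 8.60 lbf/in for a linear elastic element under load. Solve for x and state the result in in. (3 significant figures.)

140 in

Rearranging U = ½k·x² for x: x = √(2U/k).
U = 2270 cal = 9498 J; k = 8.60 lbf/in = 1506 N/m.
x = 3.551 m
3.551 m × (1 in / 0.02540 m) = 139.8 in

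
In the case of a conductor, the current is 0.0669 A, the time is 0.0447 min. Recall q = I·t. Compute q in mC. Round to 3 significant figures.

179 mC

Directly: q = It.
I = 0.0669 A; t = 0.0447 min = 2.682 s.
q = 0.1794 C  (the unit combination reduces to A·s = C)
0.1794 C × (1 mC / 0.001000 C) = 179.4 mC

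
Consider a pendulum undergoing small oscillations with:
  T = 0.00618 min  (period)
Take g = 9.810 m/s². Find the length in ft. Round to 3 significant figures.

0.112 ft

Rearranging: L = g·(T/2π)².
T = 0.00618 min = 0.3708 s; g = 9.810 m/s².
L = 0.03417 m
0.03417 m × (1 ft / 0.3048 m) = 0.1121 ft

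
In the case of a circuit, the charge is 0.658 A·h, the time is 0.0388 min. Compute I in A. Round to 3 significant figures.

Solving q = I·t for I: I = q/t.
q = 0.658 A·h = 2369 C; t = 0.0388 min = 2.328 s.
I = 1018 A

1020 A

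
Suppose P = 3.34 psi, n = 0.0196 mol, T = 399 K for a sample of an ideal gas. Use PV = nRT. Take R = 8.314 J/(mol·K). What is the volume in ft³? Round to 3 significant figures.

Rearranging: V = nRT/P.
P = 3.34 psi = 23028 Pa; n = 0.0196 mol; T = 399 K; R = 8.314 J/(mol·K).
V = 0.002823 m³
0.002823 m³ × (1 ft³ / 0.02832 m³) = 0.09971 ft³

0.0997 ft³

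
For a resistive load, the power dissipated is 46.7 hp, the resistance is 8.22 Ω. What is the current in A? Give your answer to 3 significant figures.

65.1 A

Rearranging: I = √(P/R).
P = 46.7 hp = 34824 W; R = 8.22 Ω.
I = 65.09 A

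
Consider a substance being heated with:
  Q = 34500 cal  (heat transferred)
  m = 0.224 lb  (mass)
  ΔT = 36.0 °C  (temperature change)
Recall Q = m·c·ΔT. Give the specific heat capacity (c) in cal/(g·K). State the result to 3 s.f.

Rearranging: c = Q/(m·ΔT).
Q = 34500 cal = 1.443×10^5 J; m = 0.224 lb = 0.1016 kg; ΔT = 36.0 °C = 36.00 K.
c = 39463 J/(kg·K)
39463 J/(kg·K) × (1 cal/(g·K) / 4184 J/(kg·K)) = 9.432 cal/(g·K)

9.43 cal/(g·K)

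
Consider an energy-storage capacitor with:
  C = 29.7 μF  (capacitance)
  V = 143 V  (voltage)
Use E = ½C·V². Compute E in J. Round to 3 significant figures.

E is given directly by: E = ½CV².
C = 29.7 μF = 2.970×10^-5 F; V = 143 V.
E = 0.3037 J

0.304 J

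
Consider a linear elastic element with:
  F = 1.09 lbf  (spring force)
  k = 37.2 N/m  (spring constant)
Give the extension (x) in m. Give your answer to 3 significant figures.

0.130 m

From Hooke's law: x = F/k.
F = 1.09 lbf = 4.849 N; k = 37.2 N/m.
x = 0.1303 m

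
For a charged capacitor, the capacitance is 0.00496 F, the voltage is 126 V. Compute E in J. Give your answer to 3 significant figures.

Directly: E = ½CV².
C = 0.00496 F; V = 126 V.
E = 39.37 J  (the unit combination reduces to kg·m²/s² = J)

39.4 J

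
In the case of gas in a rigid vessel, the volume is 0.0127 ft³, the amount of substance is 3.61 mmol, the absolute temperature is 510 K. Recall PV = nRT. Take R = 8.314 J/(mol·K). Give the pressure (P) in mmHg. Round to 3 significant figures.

319 mmHg

Directly: P = nRT/V.
V = 0.0127 ft³ = 3.596×10^-4 m³; n = 3.61 mmol = 0.003610 mol; T = 510 K; R = 8.314 J/(mol·K).
P = 42564 Pa
42564 Pa × (1 mmHg / 133.3 Pa) = 319.3 mmHg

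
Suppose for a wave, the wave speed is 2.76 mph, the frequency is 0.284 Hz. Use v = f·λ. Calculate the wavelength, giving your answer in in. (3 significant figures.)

Rearranging v = f·λ for λ: λ = v/f.
v = 2.76 mph = 1.234 m/s; f = 0.284 Hz.
λ = 4.344 m
4.344 m × (1 in / 0.02540 m) = 171.0 in

171 in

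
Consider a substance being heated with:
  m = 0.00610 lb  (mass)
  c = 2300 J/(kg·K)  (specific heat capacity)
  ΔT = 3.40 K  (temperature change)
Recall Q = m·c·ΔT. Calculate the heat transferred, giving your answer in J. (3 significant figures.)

21.6 J

Directly: Q = mcΔT.
m = 0.00610 lb = 0.002767 kg; c = 2300 J/(kg·K); ΔT = 3.40 K.
Q = 21.64 J  (the unit combination reduces to kg·m²/s² = J)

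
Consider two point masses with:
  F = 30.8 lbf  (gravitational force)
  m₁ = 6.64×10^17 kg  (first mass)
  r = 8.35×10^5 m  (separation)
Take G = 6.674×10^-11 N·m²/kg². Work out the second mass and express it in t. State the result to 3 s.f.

Rearranging: m₂ = F·r²/(G·m₁).
F = 30.8 lbf = 137.0 N; m₁ = 6.64×10^17 kg; r = 8.35×10^5 m; G = 6.674×10^-11 N·m²/kg².
m₂ = 2.156×10^6 kg
2.156×10^6 kg × (1 t / 1000 kg) = 2156 t

2160 t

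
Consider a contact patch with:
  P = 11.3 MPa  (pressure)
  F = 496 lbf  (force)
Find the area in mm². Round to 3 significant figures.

195 mm²

Rearranging: A = F/P.
P = 11.3 MPa = 1.130×10^7 Pa; F = 496 lbf = 2206 N.
A = 1.952×10^-4 m²
1.952×10^-4 m² × (1 mm² / 1.000×10^-6 m²) = 195.2 mm²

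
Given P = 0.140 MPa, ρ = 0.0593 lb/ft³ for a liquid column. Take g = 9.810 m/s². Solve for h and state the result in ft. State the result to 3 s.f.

Solving P = ρ·g·h for h: h = P/(ρ·g).
P = 0.140 MPa = 1.400×10^5 Pa; ρ = 0.0593 lb/ft³ = 0.9499 kg/m³; g = 9.810 m/s².
h = 15024 m
15024 m × (1 ft / 0.3048 m) = 49291 ft

49300 ft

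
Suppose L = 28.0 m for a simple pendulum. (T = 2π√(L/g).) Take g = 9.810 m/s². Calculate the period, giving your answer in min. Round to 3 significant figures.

T is given directly by: T = 2π√(L/g).
L = 28.0 m; g = 9.810 m/s².
T = 10.62 s
10.62 s × (1 min / 60.00 s) = 0.1769 min

0.177 min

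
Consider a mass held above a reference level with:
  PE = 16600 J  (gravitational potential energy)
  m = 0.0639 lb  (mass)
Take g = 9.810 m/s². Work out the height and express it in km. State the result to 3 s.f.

Rearranging: h = PE/(m·g).
PE = 16600 J; m = 0.0639 lb = 0.02898 kg; g = 9.810 m/s².
h = 58381 m
58381 m × (1 km / 1000 m) = 58.38 km

58.4 km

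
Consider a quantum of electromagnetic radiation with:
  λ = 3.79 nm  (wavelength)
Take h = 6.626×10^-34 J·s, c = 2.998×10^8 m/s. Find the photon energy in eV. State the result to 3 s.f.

Directly: E = hc/λ.
λ = 3.79 nm = 3.790×10^-9 m; h = 6.626×10^-34 J·s; c = 2.998×10^8 m/s.
E = 5.241×10^-17 J
5.241×10^-17 J × (1 eV / 1.602×10^-19 J) = 327.1 eV

327 eV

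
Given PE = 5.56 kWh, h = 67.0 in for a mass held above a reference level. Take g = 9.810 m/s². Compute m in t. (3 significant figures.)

1200 t

Rearranging: m = PE/(g·h).
PE = 5.56 kWh = 2.002×10^7 J; h = 67.0 in = 1.702 m; g = 9.810 m/s².
m = 1.199×10^6 kg
1.199×10^6 kg × (1 t / 1000 kg) = 1199 t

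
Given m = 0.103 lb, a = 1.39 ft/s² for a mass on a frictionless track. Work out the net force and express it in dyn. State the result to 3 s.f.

F is given directly by: F = m·a.
m = 0.103 lb = 0.04672 kg; a = 1.39 ft/s² = 0.4237 m/s².
F = 0.01979 N
0.01979 N × (1 dyn / 1.000×10^-5 N) = 1979 dyn

1980 dyn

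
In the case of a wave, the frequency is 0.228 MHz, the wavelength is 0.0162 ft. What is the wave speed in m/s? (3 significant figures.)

Directly: v = fλ.
f = 0.228 MHz = 2.280×10^5 Hz; λ = 0.0162 ft = 0.004938 m.
v = 1126 m/s

1130 m/s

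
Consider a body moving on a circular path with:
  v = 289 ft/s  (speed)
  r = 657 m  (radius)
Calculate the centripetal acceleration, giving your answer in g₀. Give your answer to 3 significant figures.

1.20 g₀

Directly: a = v²/r.
v = 289 ft/s = 88.09 m/s; r = 657 m.
a = 11.81 m/s²
11.81 m/s² × (1 g₀ / 9.807 m/s²) = 1.204 g₀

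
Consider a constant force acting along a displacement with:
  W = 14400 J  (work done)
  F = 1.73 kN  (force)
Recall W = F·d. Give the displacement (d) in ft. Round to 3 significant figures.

27.3 ft

Rearranging W = F·d for d: d = W/F.
W = 14400 J; F = 1.73 kN = 1730 N.
d = 8.324 m
8.324 m × (1 ft / 0.3048 m) = 27.31 ft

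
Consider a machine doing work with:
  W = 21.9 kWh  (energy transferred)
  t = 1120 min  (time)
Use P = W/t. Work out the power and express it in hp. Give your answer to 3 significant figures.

Directly: P = W/t.
W = 21.9 kWh = 7.884×10^7 J; t = 1120 min = 67200 s.
P = 1173 W
1173 W × (1 hp / 745.7 W) = 1.573 hp

1.57 hp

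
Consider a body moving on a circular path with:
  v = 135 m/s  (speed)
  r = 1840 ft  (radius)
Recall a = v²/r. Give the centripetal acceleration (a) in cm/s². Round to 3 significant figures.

a is given directly by: a = v²/r.
v = 135 m/s; r = 1840 ft = 560.8 m.
a = 32.50 m/s²
32.50 m/s² × (1 cm/s² / 0.01000 m/s²) = 3250 cm/s²

3250 cm/s²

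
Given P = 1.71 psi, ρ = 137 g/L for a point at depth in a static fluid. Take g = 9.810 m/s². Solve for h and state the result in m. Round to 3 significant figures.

Rearranging P = ρ·g·h for h: h = P/(ρ·g).
P = 1.71 psi = 11790 Pa; ρ = 137 g/L = 137.0 kg/m³; g = 9.810 m/s².
h = 8.773 m

8.77 m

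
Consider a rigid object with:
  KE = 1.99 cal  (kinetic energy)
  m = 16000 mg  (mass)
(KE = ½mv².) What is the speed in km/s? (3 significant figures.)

0.0323 km/s

Rearranging: v = √(2·KE/m).
KE = 1.99 cal = 8.326 J; m = 16000 mg = 0.01600 kg.
v = 32.26 m/s
32.26 m/s × (1 km/s / 1000 m/s) = 0.03226 km/s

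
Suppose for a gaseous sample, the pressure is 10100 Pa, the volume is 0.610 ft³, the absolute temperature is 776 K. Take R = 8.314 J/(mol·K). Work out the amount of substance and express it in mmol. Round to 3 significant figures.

27.0 mmol

From the ideal-gas law: n = PV/(RT).
P = 10100 Pa; V = 0.610 ft³ = 0.01727 m³; T = 776 K; R = 8.314 J/(mol·K).
n = 0.02704 mol
0.02704 mol × (1 mmol / 0.001000 mol) = 27.04 mmol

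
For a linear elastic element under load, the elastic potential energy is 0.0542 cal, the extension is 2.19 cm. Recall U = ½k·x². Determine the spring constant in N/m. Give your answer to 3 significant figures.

Rearranging: k = 2U/x².
U = 0.0542 cal = 0.2268 J; x = 2.19 cm = 0.02190 m.
k = 945.7 N/m

946 N/m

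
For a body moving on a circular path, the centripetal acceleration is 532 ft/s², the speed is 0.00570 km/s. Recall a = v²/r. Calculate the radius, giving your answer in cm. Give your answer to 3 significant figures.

Rearranging a = v²/r for r: r = v²/a.
a = 532 ft/s² = 162.2 m/s²; v = 0.00570 km/s = 5.700 m/s.
r = 0.2004 m
0.2004 m × (1 cm / 0.01000 m) = 20.04 cm

20.0 cm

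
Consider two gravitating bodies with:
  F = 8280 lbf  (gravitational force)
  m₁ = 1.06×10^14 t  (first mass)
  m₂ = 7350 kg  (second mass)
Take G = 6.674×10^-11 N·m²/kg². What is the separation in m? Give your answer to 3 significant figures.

1190 m

Rearranging F = G·m₁·m₂/r² for r: r = √(G·m₁m₂/F).
F = 8280 lbf = 36831 N; m₁ = 1.06×10^14 t = 1.060×10^17 kg; m₂ = 7350 kg; G = 6.674×10^-11 N·m²/kg².
r = 1188 m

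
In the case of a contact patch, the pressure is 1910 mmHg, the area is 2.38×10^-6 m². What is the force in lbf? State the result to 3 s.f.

Solving P = F/A for F: F = P·A.
P = 1910 mmHg = 2.546×10^5 Pa; A = 2.38×10^-6 m².
F = 0.6061 N
0.6061 N × (1 lbf / 4.448 N) = 0.1362 lbf

0.136 lbf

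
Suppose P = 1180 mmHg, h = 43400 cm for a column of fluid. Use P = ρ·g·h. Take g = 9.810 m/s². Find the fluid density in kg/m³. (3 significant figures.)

37.0 kg/m³

Rearranging: ρ = P/(g·h).
P = 1180 mmHg = 1.573×10^5 Pa; h = 43400 cm = 434.0 m; g = 9.810 m/s².
ρ = 36.95 kg/m³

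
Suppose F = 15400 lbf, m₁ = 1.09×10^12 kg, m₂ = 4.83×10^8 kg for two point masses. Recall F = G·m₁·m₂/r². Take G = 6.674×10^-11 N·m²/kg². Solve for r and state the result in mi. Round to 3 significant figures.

0.445 mi

Rearranging: r = √(G·m₁m₂/F).
F = 15400 lbf = 68503 N; m₁ = 1.09×10^12 kg; m₂ = 4.83×10^8 kg; G = 6.674×10^-11 N·m²/kg².
r = 716.2 m
716.2 m × (1 mi / 1609 m) = 0.4450 mi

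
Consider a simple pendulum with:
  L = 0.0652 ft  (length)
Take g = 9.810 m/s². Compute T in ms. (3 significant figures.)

Directly: T = 2π√(L/g).
L = 0.0652 ft = 0.01987 m; g = 9.810 m/s².
T = 0.2828 s
0.2828 s × (1 ms / 0.001000 s) = 282.8 ms

283 ms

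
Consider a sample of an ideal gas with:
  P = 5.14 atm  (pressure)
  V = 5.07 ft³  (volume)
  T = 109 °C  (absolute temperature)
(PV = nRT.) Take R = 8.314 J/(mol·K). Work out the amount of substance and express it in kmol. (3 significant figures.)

From the ideal-gas law: n = PV/(RT).
P = 5.14 atm = 5.208×10^5 Pa; V = 5.07 ft³ = 0.1436 m³; T = 109 °C = 382.1 K; R = 8.314 J/(mol·K).
n = 23.53 mol
23.53 mol × (1 kmol / 1000 mol) = 0.02353 kmol

0.0235 kmol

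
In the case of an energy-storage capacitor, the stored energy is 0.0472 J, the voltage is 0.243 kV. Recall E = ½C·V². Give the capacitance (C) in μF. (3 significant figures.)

1.60 μF

Solving E = ½C·V² for C: C = 2E/V².
E = 0.0472 J; V = 0.243 kV = 243.0 V.
C = 1.599×10^-6 F
1.599×10^-6 F × (1 μF / 1.000×10^-6 F) = 1.599 μF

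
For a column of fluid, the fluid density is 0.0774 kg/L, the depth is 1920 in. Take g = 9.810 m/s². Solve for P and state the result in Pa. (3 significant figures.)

37000 Pa

P is given directly by: P = ρgh.
ρ = 0.0774 kg/L = 77.40 kg/m³; h = 1920 in = 48.77 m; g = 9.810 m/s².
P = 37029 Pa  (the unit combination reduces to kg/(m·s²) = Pa)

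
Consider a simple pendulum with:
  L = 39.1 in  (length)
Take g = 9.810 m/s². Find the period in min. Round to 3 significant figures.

Directly: T = 2π√(L/g).
L = 39.1 in = 0.9931 m; g = 9.810 m/s².
T = 1.999 s
1.999 s × (1 min / 60.00 s) = 0.03332 min

0.0333 min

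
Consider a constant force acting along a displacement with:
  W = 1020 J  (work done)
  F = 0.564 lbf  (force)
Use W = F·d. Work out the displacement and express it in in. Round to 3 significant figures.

Solving W = F·d for d: d = W/F.
W = 1020 J; F = 0.564 lbf = 2.509 N.
d = 406.6 m
406.6 m × (1 in / 0.02540 m) = 16007 in

16000 in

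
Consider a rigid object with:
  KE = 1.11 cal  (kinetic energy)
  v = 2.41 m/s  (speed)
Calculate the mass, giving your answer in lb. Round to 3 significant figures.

Rearranging KE = ½mv² for m: m = 2·KE/v².
KE = 1.11 cal = 4.644 J; v = 2.41 m/s.
m = 1.599 kg
1.599 kg × (1 lb / 0.4536 kg) = 3.526 lb

3.53 lb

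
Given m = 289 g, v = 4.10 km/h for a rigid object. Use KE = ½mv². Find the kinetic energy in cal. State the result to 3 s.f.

0.0448 cal

Directly: KE = ½mv².
m = 289 g = 0.2890 kg; v = 4.10 km/h = 1.139 m/s.
KE = 0.1874 J  (the unit combination reduces to kg·m²/s² = J)
0.1874 J × (1 cal / 4.184 J) = 0.04480 cal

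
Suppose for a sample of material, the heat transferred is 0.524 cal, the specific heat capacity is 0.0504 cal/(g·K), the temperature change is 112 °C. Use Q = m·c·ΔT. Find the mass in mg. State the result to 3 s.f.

Rearranging: m = Q/(c·ΔT).
Q = 0.524 cal = 2.192 J; c = 0.0504 cal/(g·K) = 210.9 J/(kg·K); ΔT = 112 °C = 112.0 K.
m = 9.283×10^-5 kg
9.283×10^-5 kg × (1 mg / 1.000×10^-6 kg) = 92.83 mg

92.8 mg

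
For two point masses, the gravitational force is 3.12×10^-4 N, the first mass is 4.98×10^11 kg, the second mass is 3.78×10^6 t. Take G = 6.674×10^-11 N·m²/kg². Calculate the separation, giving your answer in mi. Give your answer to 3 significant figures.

12500 mi

Rearranging F = G·m₁·m₂/r² for r: r = √(G·m₁m₂/F).
F = 3.12×10^-4 N; m₁ = 4.98×10^11 kg; m₂ = 3.78×10^6 t = 3.780×10^9 kg; G = 6.674×10^-11 N·m²/kg².
r = 2.007×10^7 m
2.007×10^7 m × (1 mi / 1609 m) = 12469 mi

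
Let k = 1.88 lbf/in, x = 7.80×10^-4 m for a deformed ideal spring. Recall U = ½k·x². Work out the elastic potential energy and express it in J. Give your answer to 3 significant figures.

1.00×10^-4 J

Directly: U = ½kx².
k = 1.88 lbf/in = 329.2 N/m; x = 7.80×10^-4 m.
U = 1.002×10^-4 J  (the unit combination reduces to kg·m²/s² = J)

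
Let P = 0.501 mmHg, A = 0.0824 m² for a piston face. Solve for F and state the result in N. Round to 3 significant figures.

Rearranging P = F/A for F: F = P·A.
P = 0.501 mmHg = 66.79 Pa; A = 0.0824 m².
F = 5.504 N

5.50 N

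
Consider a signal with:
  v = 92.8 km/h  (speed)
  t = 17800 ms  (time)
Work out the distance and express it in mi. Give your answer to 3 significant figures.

0.285 mi

Rearranging v = d/t for d: d = v·t.
v = 92.8 km/h = 25.78 m/s; t = 17800 ms = 17.80 s.
d = 458.8 m
458.8 m × (1 mi / 1609 m) = 0.2851 mi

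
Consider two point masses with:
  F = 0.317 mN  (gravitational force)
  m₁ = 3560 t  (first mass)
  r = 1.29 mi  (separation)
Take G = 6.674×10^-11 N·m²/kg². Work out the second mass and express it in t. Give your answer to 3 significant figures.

Rearranging: m₂ = F·r²/(G·m₁).
F = 0.317 mN = 3.170×10^-4 N; m₁ = 3560 t = 3.560×10^6 kg; r = 1.29 mi = 2076 m; G = 6.674×10^-11 N·m²/kg².
m₂ = 5.750×10^6 kg
5.750×10^6 kg × (1 t / 1000 kg) = 5750 t

5750 t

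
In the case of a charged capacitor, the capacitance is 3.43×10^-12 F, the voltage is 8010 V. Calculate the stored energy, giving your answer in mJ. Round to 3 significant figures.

0.110 mJ

E is given directly by: E = ½CV².
C = 3.43×10^-12 F; V = 8010 V.
E = 1.100×10^-4 J  (the unit combination reduces to kg·m²/s² = J)
1.100×10^-4 J × (1 mJ / 0.001000 J) = 0.1100 mJ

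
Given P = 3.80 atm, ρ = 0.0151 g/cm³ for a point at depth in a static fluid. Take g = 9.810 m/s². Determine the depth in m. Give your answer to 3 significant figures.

Rearranging: h = P/(ρ·g).
P = 3.80 atm = 3.850×10^5 Pa; ρ = 0.0151 g/cm³ = 15.10 kg/m³; g = 9.810 m/s².
h = 2599 m

2600 m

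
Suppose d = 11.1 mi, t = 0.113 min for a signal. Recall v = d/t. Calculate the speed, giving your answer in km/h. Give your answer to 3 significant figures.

Directly: v = d/t.
d = 11.1 mi = 17864 m; t = 0.113 min = 6.780 s.
v = 2635 m/s
2635 m/s × (1 km/h / 0.2778 m/s) = 9485 km/h

9490 km/h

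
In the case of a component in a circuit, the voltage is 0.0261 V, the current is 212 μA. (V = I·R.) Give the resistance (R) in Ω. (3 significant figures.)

123 Ω

Rearranging V = I·R for R: R = V/I.
V = 0.0261 V; I = 212 μA = 2.120×10^-4 A.
R = 123.1 Ω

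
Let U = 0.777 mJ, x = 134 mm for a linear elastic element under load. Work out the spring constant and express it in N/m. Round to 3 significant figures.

Solving U = ½k·x² for k: k = 2U/x².
U = 0.777 mJ = 7.770×10^-4 J; x = 134 mm = 0.1340 m.
k = 0.08654 N/m

0.0865 N/m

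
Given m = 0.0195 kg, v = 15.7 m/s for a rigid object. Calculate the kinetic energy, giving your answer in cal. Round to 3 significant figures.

0.574 cal

Directly: KE = ½mv².
m = 0.0195 kg; v = 15.7 m/s.
KE = 2.403 J
2.403 J × (1 cal / 4.184 J) = 0.5744 cal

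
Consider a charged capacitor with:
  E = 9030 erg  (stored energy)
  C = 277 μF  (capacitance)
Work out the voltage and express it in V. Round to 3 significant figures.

2.55 V

Solving E = ½C·V² for V: V = √(2E/C).
E = 9030 erg = 9.030×10^-4 J; C = 277 μF = 2.770×10^-4 F.
V = 2.553 V  (the unit combination reduces to kg·m²/(A·s³) = V)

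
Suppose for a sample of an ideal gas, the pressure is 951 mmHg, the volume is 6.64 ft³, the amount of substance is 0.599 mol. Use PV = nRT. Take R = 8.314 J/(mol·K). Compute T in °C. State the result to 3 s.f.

4510 °C

From the ideal-gas law: T = PV/(nR).
P = 951 mmHg = 1.268×10^5 Pa; V = 6.64 ft³ = 0.1880 m³; n = 0.599 mol; R = 8.314 J/(mol·K).
T = 4787 K
4787 K − 273.15 = 4514 °C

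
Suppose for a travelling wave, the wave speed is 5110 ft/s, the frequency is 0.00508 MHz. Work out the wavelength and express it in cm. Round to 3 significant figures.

30.7 cm

Rearranging: λ = v/f.
v = 5110 ft/s = 1558 m/s; f = 0.00508 MHz = 5080 Hz.
λ = 0.3066 m
0.3066 m × (1 cm / 0.01000 m) = 30.66 cm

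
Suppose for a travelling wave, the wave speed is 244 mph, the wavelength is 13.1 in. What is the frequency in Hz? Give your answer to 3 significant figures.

Rearranging: f = v/λ.
v = 244 mph = 109.1 m/s; λ = 13.1 in = 0.3327 m.
f = 327.8 Hz

328 Hz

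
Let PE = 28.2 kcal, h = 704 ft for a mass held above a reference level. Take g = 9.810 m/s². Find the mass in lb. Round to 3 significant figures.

Solving PE = m·g·h for m: m = PE/(g·h).
PE = 28.2 kcal = 1.180×10^5 J; h = 704 ft = 214.6 m; g = 9.810 m/s².
m = 56.05 kg
56.05 kg × (1 lb / 0.4536 kg) = 123.6 lb

124 lb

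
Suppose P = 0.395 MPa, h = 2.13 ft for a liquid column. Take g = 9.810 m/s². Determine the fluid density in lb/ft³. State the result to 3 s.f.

3870 lb/ft³

Rearranging P = ρ·g·h for ρ: ρ = P/(g·h).
P = 0.395 MPa = 3.950×10^5 Pa; h = 2.13 ft = 0.6492 m; g = 9.810 m/s².
ρ = 62020 kg/m³
62020 kg/m³ × (1 lb/ft³ / 16.02 kg/m³) = 3872 lb/ft³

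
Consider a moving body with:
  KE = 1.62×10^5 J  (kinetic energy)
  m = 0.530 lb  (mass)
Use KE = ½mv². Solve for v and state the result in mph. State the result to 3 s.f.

2600 mph

Rearranging: v = √(2·KE/m).
KE = 1.62×10^5 J; m = 0.530 lb = 0.2404 kg.
v = 1161 m/s
1161 m/s × (1 mph / 0.4470 m/s) = 2597 mph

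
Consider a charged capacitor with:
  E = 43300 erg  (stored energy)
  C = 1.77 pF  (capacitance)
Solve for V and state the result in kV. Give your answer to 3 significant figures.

Rearranging E = ½C·V² for V: V = √(2E/C).
E = 43300 erg = 0.004330 J; C = 1.77 pF = 1.770×10^-12 F.
V = 69948 V
69948 V × (1 kV / 1000 V) = 69.95 kV

69.9 kV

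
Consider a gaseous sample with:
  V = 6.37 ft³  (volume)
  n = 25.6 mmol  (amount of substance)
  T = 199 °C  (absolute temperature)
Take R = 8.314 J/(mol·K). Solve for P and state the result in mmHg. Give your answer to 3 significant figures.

4.18 mmHg

P is given directly by: P = nRT/V.
V = 6.37 ft³ = 0.1804 m³; n = 25.6 mmol = 0.02560 mol; T = 199 °C = 472.1 K; R = 8.314 J/(mol·K).
P = 557.1 Pa
557.1 Pa × (1 mmHg / 133.3 Pa) = 4.179 mmHg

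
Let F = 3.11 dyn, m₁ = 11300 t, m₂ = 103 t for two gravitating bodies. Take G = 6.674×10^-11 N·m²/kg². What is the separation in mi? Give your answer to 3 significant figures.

0.982 mi

From Newton's law of gravitation: r = √(G·m₁m₂/F).
F = 3.11 dyn = 3.110×10^-5 N; m₁ = 11300 t = 1.130×10^7 kg; m₂ = 103 t = 1.030×10^5 kg; G = 6.674×10^-11 N·m²/kg².
r = 1580 m
1580 m × (1 mi / 1609 m) = 0.9820 mi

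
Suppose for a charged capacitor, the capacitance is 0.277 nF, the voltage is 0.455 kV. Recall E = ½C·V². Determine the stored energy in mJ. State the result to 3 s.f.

Directly: E = ½CV².
C = 0.277 nF = 2.770×10^-10 F; V = 0.455 kV = 455.0 V.
E = 2.867×10^-5 J  (the unit combination reduces to kg·m²/s² = J)
2.867×10^-5 J × (1 mJ / 0.001000 J) = 0.02867 mJ

0.0287 mJ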